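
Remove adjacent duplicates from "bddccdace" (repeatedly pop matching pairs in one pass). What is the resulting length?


Input: bddccdace
Stack-based adjacent duplicate removal:
  Read 'b': push. Stack: b
  Read 'd': push. Stack: bd
  Read 'd': matches stack top 'd' => pop. Stack: b
  Read 'c': push. Stack: bc
  Read 'c': matches stack top 'c' => pop. Stack: b
  Read 'd': push. Stack: bd
  Read 'a': push. Stack: bda
  Read 'c': push. Stack: bdac
  Read 'e': push. Stack: bdace
Final stack: "bdace" (length 5)

5


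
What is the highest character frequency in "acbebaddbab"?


Input: acbebaddbab
Character counts:
  'a': 3
  'b': 4
  'c': 1
  'd': 2
  'e': 1
Maximum frequency: 4

4


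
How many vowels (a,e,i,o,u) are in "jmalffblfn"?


Input: jmalffblfn
Checking each character:
  'j' at position 0: consonant
  'm' at position 1: consonant
  'a' at position 2: vowel (running total: 1)
  'l' at position 3: consonant
  'f' at position 4: consonant
  'f' at position 5: consonant
  'b' at position 6: consonant
  'l' at position 7: consonant
  'f' at position 8: consonant
  'n' at position 9: consonant
Total vowels: 1

1


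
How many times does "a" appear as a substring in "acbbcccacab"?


Searching for "a" in "acbbcccacab"
Scanning each position:
  Position 0: "a" => MATCH
  Position 1: "c" => no
  Position 2: "b" => no
  Position 3: "b" => no
  Position 4: "c" => no
  Position 5: "c" => no
  Position 6: "c" => no
  Position 7: "a" => MATCH
  Position 8: "c" => no
  Position 9: "a" => MATCH
  Position 10: "b" => no
Total occurrences: 3

3


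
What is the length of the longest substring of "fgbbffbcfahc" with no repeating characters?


Input: "fgbbffbcfahc"
Sliding window (track last position of each char):
  Position 0 ('f'): window [0,0] length 1 -- new best
  Position 1 ('g'): window [0,1] length 2 -- new best
  Position 2 ('b'): window [0,2] length 3 -- new best
  Position 3 ('b'): repeat (last at 2), move window start to 3
  Position 3 ('b'): window [3,3] length 1
  Position 4 ('f'): window [3,4] length 2
  Position 5 ('f'): repeat (last at 4), move window start to 5
  Position 5 ('f'): window [5,5] length 1
  Position 6 ('b'): window [5,6] length 2
  Position 7 ('c'): window [5,7] length 3
  Position 8 ('f'): repeat (last at 5), move window start to 6
  Position 8 ('f'): window [6,8] length 3
  Position 9 ('a'): window [6,9] length 4 -- new best
  Position 10 ('h'): window [6,10] length 5 -- new best
  Position 11 ('c'): repeat (last at 7), move window start to 8
  Position 11 ('c'): window [8,11] length 4
Longest substring with no repeats: "bcfah" with length 5

5


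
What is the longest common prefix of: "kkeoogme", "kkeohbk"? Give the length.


Words: kkeoogme, kkeohbk
  Position 0: all 'k' => match
  Position 1: all 'k' => match
  Position 2: all 'e' => match
  Position 3: all 'o' => match
  Position 4: ('o', 'h') => mismatch, stop
LCP = "kkeo" (length 4)

4


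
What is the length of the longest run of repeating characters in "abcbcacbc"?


Input: "abcbcacbc"
Scanning for longest run:
  Position 1 ('b'): new char, reset run to 1
  Position 2 ('c'): new char, reset run to 1
  Position 3 ('b'): new char, reset run to 1
  Position 4 ('c'): new char, reset run to 1
  Position 5 ('a'): new char, reset run to 1
  Position 6 ('c'): new char, reset run to 1
  Position 7 ('b'): new char, reset run to 1
  Position 8 ('c'): new char, reset run to 1
Longest run: 'a' with length 1

1


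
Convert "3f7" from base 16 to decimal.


Input: "3f7" in base 16
Positional expansion:
  Digit '3' (value 3) x 16^2 = 768
  Digit 'f' (value 15) x 16^1 = 240
  Digit '7' (value 7) x 16^0 = 7
Sum = 1015

1015


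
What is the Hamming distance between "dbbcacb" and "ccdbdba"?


Comparing "dbbcacb" and "ccdbdba" position by position:
  Position 0: 'd' vs 'c' => differ
  Position 1: 'b' vs 'c' => differ
  Position 2: 'b' vs 'd' => differ
  Position 3: 'c' vs 'b' => differ
  Position 4: 'a' vs 'd' => differ
  Position 5: 'c' vs 'b' => differ
  Position 6: 'b' vs 'a' => differ
Total differences (Hamming distance): 7

7


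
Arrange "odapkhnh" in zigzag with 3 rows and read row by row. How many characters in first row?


Zigzag "odapkhnh" into 3 rows:
Placing characters:
  'o' => row 0
  'd' => row 1
  'a' => row 2
  'p' => row 1
  'k' => row 0
  'h' => row 1
  'n' => row 2
  'h' => row 1
Rows:
  Row 0: "ok"
  Row 1: "dphh"
  Row 2: "an"
First row length: 2

2


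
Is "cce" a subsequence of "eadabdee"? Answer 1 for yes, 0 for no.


Check if "cce" is a subsequence of "eadabdee"
Greedy scan:
  Position 0 ('e'): no match needed
  Position 1 ('a'): no match needed
  Position 2 ('d'): no match needed
  Position 3 ('a'): no match needed
  Position 4 ('b'): no match needed
  Position 5 ('d'): no match needed
  Position 6 ('e'): no match needed
  Position 7 ('e'): no match needed
Only matched 0/3 characters => not a subsequence

0


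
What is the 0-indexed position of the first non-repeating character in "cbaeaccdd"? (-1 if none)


Input: cbaeaccdd
Character frequencies:
  'a': 2
  'b': 1
  'c': 3
  'd': 2
  'e': 1
Scanning left to right for freq == 1:
  Position 0 ('c'): freq=3, skip
  Position 1 ('b'): unique! => answer = 1

1


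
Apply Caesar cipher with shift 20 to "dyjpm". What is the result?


Caesar cipher: shift "dyjpm" by 20
  'd' (pos 3) + 20 = pos 23 = 'x'
  'y' (pos 24) + 20 = pos 18 = 's'
  'j' (pos 9) + 20 = pos 3 = 'd'
  'p' (pos 15) + 20 = pos 9 = 'j'
  'm' (pos 12) + 20 = pos 6 = 'g'
Result: xsdjg

xsdjg


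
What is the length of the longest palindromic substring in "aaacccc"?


Input: "aaacccc"
Checking substrings for palindromes:
  [3:7] "cccc" (len 4) => palindrome
  [0:3] "aaa" (len 3) => palindrome
  [3:6] "ccc" (len 3) => palindrome
  [4:7] "ccc" (len 3) => palindrome
  [0:2] "aa" (len 2) => palindrome
  [1:3] "aa" (len 2) => palindrome
Longest palindromic substring: "cccc" with length 4

4


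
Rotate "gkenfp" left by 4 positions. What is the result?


Input: "gkenfp", rotate left by 4
First 4 characters: "gken"
Remaining characters: "fp"
Concatenate remaining + first: "fp" + "gken" = "fpgken"

fpgken


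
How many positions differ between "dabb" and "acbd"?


Comparing "dabb" and "acbd" position by position:
  Position 0: 'd' vs 'a' => DIFFER
  Position 1: 'a' vs 'c' => DIFFER
  Position 2: 'b' vs 'b' => same
  Position 3: 'b' vs 'd' => DIFFER
Positions that differ: 3

3


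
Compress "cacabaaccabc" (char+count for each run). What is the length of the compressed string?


Input: cacabaaccabc
Runs:
  'c' x 1 => "c1"
  'a' x 1 => "a1"
  'c' x 1 => "c1"
  'a' x 1 => "a1"
  'b' x 1 => "b1"
  'a' x 2 => "a2"
  'c' x 2 => "c2"
  'a' x 1 => "a1"
  'b' x 1 => "b1"
  'c' x 1 => "c1"
Compressed: "c1a1c1a1b1a2c2a1b1c1"
Compressed length: 20

20


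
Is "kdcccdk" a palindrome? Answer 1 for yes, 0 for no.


Input: kdcccdk
Reversed: kdcccdk
  Compare pos 0 ('k') with pos 6 ('k'): match
  Compare pos 1 ('d') with pos 5 ('d'): match
  Compare pos 2 ('c') with pos 4 ('c'): match
Result: palindrome

1


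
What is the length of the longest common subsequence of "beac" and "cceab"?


LCS of "beac" and "cceab"
DP table:
           c    c    e    a    b
      0    0    0    0    0    0
  b   0    0    0    0    0    1
  e   0    0    0    1    1    1
  a   0    0    0    1    2    2
  c   0    1    1    1    2    2
LCS length = dp[4][5] = 2

2


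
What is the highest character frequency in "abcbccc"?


Input: abcbccc
Character counts:
  'a': 1
  'b': 2
  'c': 4
Maximum frequency: 4

4


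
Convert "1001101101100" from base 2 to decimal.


Input: "1001101101100" in base 2
Positional expansion:
  Digit '1' (value 1) x 2^12 = 4096
  Digit '0' (value 0) x 2^11 = 0
  Digit '0' (value 0) x 2^10 = 0
  Digit '1' (value 1) x 2^9 = 512
  Digit '1' (value 1) x 2^8 = 256
  Digit '0' (value 0) x 2^7 = 0
  Digit '1' (value 1) x 2^6 = 64
  Digit '1' (value 1) x 2^5 = 32
  Digit '0' (value 0) x 2^4 = 0
  Digit '1' (value 1) x 2^3 = 8
  Digit '1' (value 1) x 2^2 = 4
  Digit '0' (value 0) x 2^1 = 0
  Digit '0' (value 0) x 2^0 = 0
Sum = 4972

4972


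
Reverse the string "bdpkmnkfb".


Input: bdpkmnkfb
Reading characters right to left:
  Position 8: 'b'
  Position 7: 'f'
  Position 6: 'k'
  Position 5: 'n'
  Position 4: 'm'
  Position 3: 'k'
  Position 2: 'p'
  Position 1: 'd'
  Position 0: 'b'
Reversed: bfknmkpdb

bfknmkpdb


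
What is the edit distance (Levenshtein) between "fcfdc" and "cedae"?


Computing edit distance: "fcfdc" -> "cedae"
DP table:
           c    e    d    a    e
      0    1    2    3    4    5
  f   1    1    2    3    4    5
  c   2    1    2    3    4    5
  f   3    2    2    3    4    5
  d   4    3    3    2    3    4
  c   5    4    4    3    3    4
Edit distance = dp[5][5] = 4

4


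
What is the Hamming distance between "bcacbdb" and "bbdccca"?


Comparing "bcacbdb" and "bbdccca" position by position:
  Position 0: 'b' vs 'b' => same
  Position 1: 'c' vs 'b' => differ
  Position 2: 'a' vs 'd' => differ
  Position 3: 'c' vs 'c' => same
  Position 4: 'b' vs 'c' => differ
  Position 5: 'd' vs 'c' => differ
  Position 6: 'b' vs 'a' => differ
Total differences (Hamming distance): 5

5


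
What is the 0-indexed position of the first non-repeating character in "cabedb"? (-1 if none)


Input: cabedb
Character frequencies:
  'a': 1
  'b': 2
  'c': 1
  'd': 1
  'e': 1
Scanning left to right for freq == 1:
  Position 0 ('c'): unique! => answer = 0

0


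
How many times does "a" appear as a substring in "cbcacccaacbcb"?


Searching for "a" in "cbcacccaacbcb"
Scanning each position:
  Position 0: "c" => no
  Position 1: "b" => no
  Position 2: "c" => no
  Position 3: "a" => MATCH
  Position 4: "c" => no
  Position 5: "c" => no
  Position 6: "c" => no
  Position 7: "a" => MATCH
  Position 8: "a" => MATCH
  Position 9: "c" => no
  Position 10: "b" => no
  Position 11: "c" => no
  Position 12: "b" => no
Total occurrences: 3

3


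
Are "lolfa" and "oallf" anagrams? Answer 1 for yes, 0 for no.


Strings: "lolfa", "oallf"
Sorted first:  afllo
Sorted second: afllo
Sorted forms match => anagrams

1


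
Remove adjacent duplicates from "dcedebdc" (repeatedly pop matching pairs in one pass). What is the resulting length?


Input: dcedebdc
Stack-based adjacent duplicate removal:
  Read 'd': push. Stack: d
  Read 'c': push. Stack: dc
  Read 'e': push. Stack: dce
  Read 'd': push. Stack: dced
  Read 'e': push. Stack: dcede
  Read 'b': push. Stack: dcedeb
  Read 'd': push. Stack: dcedebd
  Read 'c': push. Stack: dcedebdc
Final stack: "dcedebdc" (length 8)

8


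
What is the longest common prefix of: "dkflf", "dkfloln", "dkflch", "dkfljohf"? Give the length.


Words: dkflf, dkfloln, dkflch, dkfljohf
  Position 0: all 'd' => match
  Position 1: all 'k' => match
  Position 2: all 'f' => match
  Position 3: all 'l' => match
  Position 4: ('f', 'o', 'c', 'j') => mismatch, stop
LCP = "dkfl" (length 4)

4


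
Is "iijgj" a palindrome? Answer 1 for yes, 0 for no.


Input: iijgj
Reversed: jgjii
  Compare pos 0 ('i') with pos 4 ('j'): MISMATCH
  Compare pos 1 ('i') with pos 3 ('g'): MISMATCH
Result: not a palindrome

0


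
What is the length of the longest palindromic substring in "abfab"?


Input: "abfab"
Checking substrings for palindromes:
  No multi-char palindromic substrings found
Longest palindromic substring: "a" with length 1

1


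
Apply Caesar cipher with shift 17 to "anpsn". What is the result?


Caesar cipher: shift "anpsn" by 17
  'a' (pos 0) + 17 = pos 17 = 'r'
  'n' (pos 13) + 17 = pos 4 = 'e'
  'p' (pos 15) + 17 = pos 6 = 'g'
  's' (pos 18) + 17 = pos 9 = 'j'
  'n' (pos 13) + 17 = pos 4 = 'e'
Result: regje

regje


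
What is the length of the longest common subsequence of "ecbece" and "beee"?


LCS of "ecbece" and "beee"
DP table:
           b    e    e    e
      0    0    0    0    0
  e   0    0    1    1    1
  c   0    0    1    1    1
  b   0    1    1    1    1
  e   0    1    2    2    2
  c   0    1    2    2    2
  e   0    1    2    3    3
LCS length = dp[6][4] = 3

3


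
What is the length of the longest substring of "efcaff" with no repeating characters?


Input: "efcaff"
Sliding window (track last position of each char):
  Position 0 ('e'): window [0,0] length 1 -- new best
  Position 1 ('f'): window [0,1] length 2 -- new best
  Position 2 ('c'): window [0,2] length 3 -- new best
  Position 3 ('a'): window [0,3] length 4 -- new best
  Position 4 ('f'): repeat (last at 1), move window start to 2
  Position 4 ('f'): window [2,4] length 3
  Position 5 ('f'): repeat (last at 4), move window start to 5
  Position 5 ('f'): window [5,5] length 1
Longest substring with no repeats: "efca" with length 4

4


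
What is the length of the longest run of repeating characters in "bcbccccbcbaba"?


Input: "bcbccccbcbaba"
Scanning for longest run:
  Position 1 ('c'): new char, reset run to 1
  Position 2 ('b'): new char, reset run to 1
  Position 3 ('c'): new char, reset run to 1
  Position 4 ('c'): continues run of 'c', length=2
  Position 5 ('c'): continues run of 'c', length=3
  Position 6 ('c'): continues run of 'c', length=4
  Position 7 ('b'): new char, reset run to 1
  Position 8 ('c'): new char, reset run to 1
  Position 9 ('b'): new char, reset run to 1
  Position 10 ('a'): new char, reset run to 1
  Position 11 ('b'): new char, reset run to 1
  Position 12 ('a'): new char, reset run to 1
Longest run: 'c' with length 4

4


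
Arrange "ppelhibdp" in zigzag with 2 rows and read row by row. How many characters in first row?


Zigzag "ppelhibdp" into 2 rows:
Placing characters:
  'p' => row 0
  'p' => row 1
  'e' => row 0
  'l' => row 1
  'h' => row 0
  'i' => row 1
  'b' => row 0
  'd' => row 1
  'p' => row 0
Rows:
  Row 0: "pehbp"
  Row 1: "plid"
First row length: 5

5


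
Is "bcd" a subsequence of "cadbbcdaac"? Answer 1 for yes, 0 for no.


Check if "bcd" is a subsequence of "cadbbcdaac"
Greedy scan:
  Position 0 ('c'): no match needed
  Position 1 ('a'): no match needed
  Position 2 ('d'): no match needed
  Position 3 ('b'): matches sub[0] = 'b'
  Position 4 ('b'): no match needed
  Position 5 ('c'): matches sub[1] = 'c'
  Position 6 ('d'): matches sub[2] = 'd'
  Position 7 ('a'): no match needed
  Position 8 ('a'): no match needed
  Position 9 ('c'): no match needed
All 3 characters matched => is a subsequence

1


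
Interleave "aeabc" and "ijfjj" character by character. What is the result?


Interleaving "aeabc" and "ijfjj":
  Position 0: 'a' from first, 'i' from second => "ai"
  Position 1: 'e' from first, 'j' from second => "ej"
  Position 2: 'a' from first, 'f' from second => "af"
  Position 3: 'b' from first, 'j' from second => "bj"
  Position 4: 'c' from first, 'j' from second => "cj"
Result: aiejafbjcj

aiejafbjcj


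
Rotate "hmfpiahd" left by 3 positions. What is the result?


Input: "hmfpiahd", rotate left by 3
First 3 characters: "hmf"
Remaining characters: "piahd"
Concatenate remaining + first: "piahd" + "hmf" = "piahdhmf"

piahdhmf


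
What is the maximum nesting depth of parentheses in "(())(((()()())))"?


Input: "(())(((()()())))"
Tracking depth:
  Position 0 '(': depth becomes 1
  Position 1 '(': depth becomes 2
  Position 2 ')': depth becomes 1
  Position 3 ')': depth becomes 0
  Position 4 '(': depth becomes 1
  Position 5 '(': depth becomes 2
  Position 6 '(': depth becomes 3
  Position 7 '(': depth becomes 4
  Position 8 ')': depth becomes 3
  Position 9 '(': depth becomes 4
  Position 10 ')': depth becomes 3
  Position 11 '(': depth becomes 4
  Position 12 ')': depth becomes 3
  Position 13 ')': depth becomes 2
  Position 14 ')': depth becomes 1
  Position 15 ')': depth becomes 0
Maximum depth reached: 4

4


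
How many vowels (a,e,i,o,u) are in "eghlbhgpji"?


Input: eghlbhgpji
Checking each character:
  'e' at position 0: vowel (running total: 1)
  'g' at position 1: consonant
  'h' at position 2: consonant
  'l' at position 3: consonant
  'b' at position 4: consonant
  'h' at position 5: consonant
  'g' at position 6: consonant
  'p' at position 7: consonant
  'j' at position 8: consonant
  'i' at position 9: vowel (running total: 2)
Total vowels: 2

2


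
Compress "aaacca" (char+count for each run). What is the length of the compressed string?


Input: aaacca
Runs:
  'a' x 3 => "a3"
  'c' x 2 => "c2"
  'a' x 1 => "a1"
Compressed: "a3c2a1"
Compressed length: 6

6


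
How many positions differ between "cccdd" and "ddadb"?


Comparing "cccdd" and "ddadb" position by position:
  Position 0: 'c' vs 'd' => DIFFER
  Position 1: 'c' vs 'd' => DIFFER
  Position 2: 'c' vs 'a' => DIFFER
  Position 3: 'd' vs 'd' => same
  Position 4: 'd' vs 'b' => DIFFER
Positions that differ: 4

4


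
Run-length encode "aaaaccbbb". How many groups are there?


Input: aaaaccbbb
Scanning for consecutive runs:
  Group 1: 'a' x 4 (positions 0-3)
  Group 2: 'c' x 2 (positions 4-5)
  Group 3: 'b' x 3 (positions 6-8)
Total groups: 3

3


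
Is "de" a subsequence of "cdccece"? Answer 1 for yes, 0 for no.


Check if "de" is a subsequence of "cdccece"
Greedy scan:
  Position 0 ('c'): no match needed
  Position 1 ('d'): matches sub[0] = 'd'
  Position 2 ('c'): no match needed
  Position 3 ('c'): no match needed
  Position 4 ('e'): matches sub[1] = 'e'
  Position 5 ('c'): no match needed
  Position 6 ('e'): no match needed
All 2 characters matched => is a subsequence

1


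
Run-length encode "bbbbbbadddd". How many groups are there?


Input: bbbbbbadddd
Scanning for consecutive runs:
  Group 1: 'b' x 6 (positions 0-5)
  Group 2: 'a' x 1 (positions 6-6)
  Group 3: 'd' x 4 (positions 7-10)
Total groups: 3

3


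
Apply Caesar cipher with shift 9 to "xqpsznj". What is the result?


Caesar cipher: shift "xqpsznj" by 9
  'x' (pos 23) + 9 = pos 6 = 'g'
  'q' (pos 16) + 9 = pos 25 = 'z'
  'p' (pos 15) + 9 = pos 24 = 'y'
  's' (pos 18) + 9 = pos 1 = 'b'
  'z' (pos 25) + 9 = pos 8 = 'i'
  'n' (pos 13) + 9 = pos 22 = 'w'
  'j' (pos 9) + 9 = pos 18 = 's'
Result: gzybiws

gzybiws


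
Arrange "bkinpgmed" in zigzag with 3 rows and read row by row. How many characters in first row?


Zigzag "bkinpgmed" into 3 rows:
Placing characters:
  'b' => row 0
  'k' => row 1
  'i' => row 2
  'n' => row 1
  'p' => row 0
  'g' => row 1
  'm' => row 2
  'e' => row 1
  'd' => row 0
Rows:
  Row 0: "bpd"
  Row 1: "knge"
  Row 2: "im"
First row length: 3

3


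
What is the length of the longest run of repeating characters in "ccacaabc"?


Input: "ccacaabc"
Scanning for longest run:
  Position 1 ('c'): continues run of 'c', length=2
  Position 2 ('a'): new char, reset run to 1
  Position 3 ('c'): new char, reset run to 1
  Position 4 ('a'): new char, reset run to 1
  Position 5 ('a'): continues run of 'a', length=2
  Position 6 ('b'): new char, reset run to 1
  Position 7 ('c'): new char, reset run to 1
Longest run: 'c' with length 2

2


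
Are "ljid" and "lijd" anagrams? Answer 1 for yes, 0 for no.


Strings: "ljid", "lijd"
Sorted first:  dijl
Sorted second: dijl
Sorted forms match => anagrams

1


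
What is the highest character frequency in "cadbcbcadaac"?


Input: cadbcbcadaac
Character counts:
  'a': 4
  'b': 2
  'c': 4
  'd': 2
Maximum frequency: 4

4


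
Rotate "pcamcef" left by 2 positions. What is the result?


Input: "pcamcef", rotate left by 2
First 2 characters: "pc"
Remaining characters: "amcef"
Concatenate remaining + first: "amcef" + "pc" = "amcefpc"

amcefpc


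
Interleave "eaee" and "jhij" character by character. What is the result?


Interleaving "eaee" and "jhij":
  Position 0: 'e' from first, 'j' from second => "ej"
  Position 1: 'a' from first, 'h' from second => "ah"
  Position 2: 'e' from first, 'i' from second => "ei"
  Position 3: 'e' from first, 'j' from second => "ej"
Result: ejaheiej

ejaheiej


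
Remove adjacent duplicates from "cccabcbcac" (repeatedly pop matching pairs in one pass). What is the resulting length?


Input: cccabcbcac
Stack-based adjacent duplicate removal:
  Read 'c': push. Stack: c
  Read 'c': matches stack top 'c' => pop. Stack: (empty)
  Read 'c': push. Stack: c
  Read 'a': push. Stack: ca
  Read 'b': push. Stack: cab
  Read 'c': push. Stack: cabc
  Read 'b': push. Stack: cabcb
  Read 'c': push. Stack: cabcbc
  Read 'a': push. Stack: cabcbca
  Read 'c': push. Stack: cabcbcac
Final stack: "cabcbcac" (length 8)

8


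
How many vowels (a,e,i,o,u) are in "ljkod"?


Input: ljkod
Checking each character:
  'l' at position 0: consonant
  'j' at position 1: consonant
  'k' at position 2: consonant
  'o' at position 3: vowel (running total: 1)
  'd' at position 4: consonant
Total vowels: 1

1


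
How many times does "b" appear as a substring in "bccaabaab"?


Searching for "b" in "bccaabaab"
Scanning each position:
  Position 0: "b" => MATCH
  Position 1: "c" => no
  Position 2: "c" => no
  Position 3: "a" => no
  Position 4: "a" => no
  Position 5: "b" => MATCH
  Position 6: "a" => no
  Position 7: "a" => no
  Position 8: "b" => MATCH
Total occurrences: 3

3


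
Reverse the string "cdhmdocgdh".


Input: cdhmdocgdh
Reading characters right to left:
  Position 9: 'h'
  Position 8: 'd'
  Position 7: 'g'
  Position 6: 'c'
  Position 5: 'o'
  Position 4: 'd'
  Position 3: 'm'
  Position 2: 'h'
  Position 1: 'd'
  Position 0: 'c'
Reversed: hdgcodmhdc

hdgcodmhdc


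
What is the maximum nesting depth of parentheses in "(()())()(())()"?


Input: "(()())()(())()"
Tracking depth:
  Position 0 '(': depth becomes 1
  Position 1 '(': depth becomes 2
  Position 2 ')': depth becomes 1
  Position 3 '(': depth becomes 2
  Position 4 ')': depth becomes 1
  Position 5 ')': depth becomes 0
  Position 6 '(': depth becomes 1
  Position 7 ')': depth becomes 0
  Position 8 '(': depth becomes 1
  Position 9 '(': depth becomes 2
  Position 10 ')': depth becomes 1
  Position 11 ')': depth becomes 0
  Position 12 '(': depth becomes 1
  Position 13 ')': depth becomes 0
Maximum depth reached: 2

2


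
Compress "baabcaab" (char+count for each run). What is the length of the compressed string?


Input: baabcaab
Runs:
  'b' x 1 => "b1"
  'a' x 2 => "a2"
  'b' x 1 => "b1"
  'c' x 1 => "c1"
  'a' x 2 => "a2"
  'b' x 1 => "b1"
Compressed: "b1a2b1c1a2b1"
Compressed length: 12

12


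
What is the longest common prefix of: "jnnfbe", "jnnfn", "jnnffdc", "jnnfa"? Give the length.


Words: jnnfbe, jnnfn, jnnffdc, jnnfa
  Position 0: all 'j' => match
  Position 1: all 'n' => match
  Position 2: all 'n' => match
  Position 3: all 'f' => match
  Position 4: ('b', 'n', 'f', 'a') => mismatch, stop
LCP = "jnnf" (length 4)

4


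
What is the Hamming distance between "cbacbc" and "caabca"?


Comparing "cbacbc" and "caabca" position by position:
  Position 0: 'c' vs 'c' => same
  Position 1: 'b' vs 'a' => differ
  Position 2: 'a' vs 'a' => same
  Position 3: 'c' vs 'b' => differ
  Position 4: 'b' vs 'c' => differ
  Position 5: 'c' vs 'a' => differ
Total differences (Hamming distance): 4

4


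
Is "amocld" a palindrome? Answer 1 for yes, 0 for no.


Input: amocld
Reversed: dlcoma
  Compare pos 0 ('a') with pos 5 ('d'): MISMATCH
  Compare pos 1 ('m') with pos 4 ('l'): MISMATCH
  Compare pos 2 ('o') with pos 3 ('c'): MISMATCH
Result: not a palindrome

0


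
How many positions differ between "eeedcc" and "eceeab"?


Comparing "eeedcc" and "eceeab" position by position:
  Position 0: 'e' vs 'e' => same
  Position 1: 'e' vs 'c' => DIFFER
  Position 2: 'e' vs 'e' => same
  Position 3: 'd' vs 'e' => DIFFER
  Position 4: 'c' vs 'a' => DIFFER
  Position 5: 'c' vs 'b' => DIFFER
Positions that differ: 4

4


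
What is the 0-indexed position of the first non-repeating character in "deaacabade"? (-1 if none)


Input: deaacabade
Character frequencies:
  'a': 4
  'b': 1
  'c': 1
  'd': 2
  'e': 2
Scanning left to right for freq == 1:
  Position 0 ('d'): freq=2, skip
  Position 1 ('e'): freq=2, skip
  Position 2 ('a'): freq=4, skip
  Position 3 ('a'): freq=4, skip
  Position 4 ('c'): unique! => answer = 4

4


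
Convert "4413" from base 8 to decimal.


Input: "4413" in base 8
Positional expansion:
  Digit '4' (value 4) x 8^3 = 2048
  Digit '4' (value 4) x 8^2 = 256
  Digit '1' (value 1) x 8^1 = 8
  Digit '3' (value 3) x 8^0 = 3
Sum = 2315

2315


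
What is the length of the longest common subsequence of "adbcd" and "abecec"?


LCS of "adbcd" and "abecec"
DP table:
           a    b    e    c    e    c
      0    0    0    0    0    0    0
  a   0    1    1    1    1    1    1
  d   0    1    1    1    1    1    1
  b   0    1    2    2    2    2    2
  c   0    1    2    2    3    3    3
  d   0    1    2    2    3    3    3
LCS length = dp[5][6] = 3

3


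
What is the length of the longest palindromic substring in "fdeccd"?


Input: "fdeccd"
Checking substrings for palindromes:
  [3:5] "cc" (len 2) => palindrome
Longest palindromic substring: "cc" with length 2

2


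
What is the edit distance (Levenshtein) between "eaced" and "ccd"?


Computing edit distance: "eaced" -> "ccd"
DP table:
           c    c    d
      0    1    2    3
  e   1    1    2    3
  a   2    2    2    3
  c   3    2    2    3
  e   4    3    3    3
  d   5    4    4    3
Edit distance = dp[5][3] = 3

3


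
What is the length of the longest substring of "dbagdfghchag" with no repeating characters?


Input: "dbagdfghchag"
Sliding window (track last position of each char):
  Position 0 ('d'): window [0,0] length 1 -- new best
  Position 1 ('b'): window [0,1] length 2 -- new best
  Position 2 ('a'): window [0,2] length 3 -- new best
  Position 3 ('g'): window [0,3] length 4 -- new best
  Position 4 ('d'): repeat (last at 0), move window start to 1
  Position 4 ('d'): window [1,4] length 4
  Position 5 ('f'): window [1,5] length 5 -- new best
  Position 6 ('g'): repeat (last at 3), move window start to 4
  Position 6 ('g'): window [4,6] length 3
  Position 7 ('h'): window [4,7] length 4
  Position 8 ('c'): window [4,8] length 5
  Position 9 ('h'): repeat (last at 7), move window start to 8
  Position 9 ('h'): window [8,9] length 2
  Position 10 ('a'): window [8,10] length 3
  Position 11 ('g'): window [8,11] length 4
Longest substring with no repeats: "bagdf" with length 5

5


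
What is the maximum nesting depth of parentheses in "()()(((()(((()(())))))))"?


Input: "()()(((()(((()(())))))))"
Tracking depth:
  Position 0 '(': depth becomes 1
  Position 1 ')': depth becomes 0
  Position 2 '(': depth becomes 1
  Position 3 ')': depth becomes 0
  Position 4 '(': depth becomes 1
  Position 5 '(': depth becomes 2
  Position 6 '(': depth becomes 3
  Position 7 '(': depth becomes 4
  Position 8 ')': depth becomes 3
  Position 9 '(': depth becomes 4
  Position 10 '(': depth becomes 5
  Position 11 '(': depth becomes 6
  Position 12 '(': depth becomes 7
  Position 13 ')': depth becomes 6
  Position 14 '(': depth becomes 7
  Position 15 '(': depth becomes 8
  Position 16 ')': depth becomes 7
  Position 17 ')': depth becomes 6
  Position 18 ')': depth becomes 5
  Position 19 ')': depth becomes 4
  Position 20 ')': depth becomes 3
  Position 21 ')': depth becomes 2
  Position 22 ')': depth becomes 1
  Position 23 ')': depth becomes 0
Maximum depth reached: 8

8


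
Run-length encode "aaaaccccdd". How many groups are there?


Input: aaaaccccdd
Scanning for consecutive runs:
  Group 1: 'a' x 4 (positions 0-3)
  Group 2: 'c' x 4 (positions 4-7)
  Group 3: 'd' x 2 (positions 8-9)
Total groups: 3

3


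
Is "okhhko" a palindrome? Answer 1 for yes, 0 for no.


Input: okhhko
Reversed: okhhko
  Compare pos 0 ('o') with pos 5 ('o'): match
  Compare pos 1 ('k') with pos 4 ('k'): match
  Compare pos 2 ('h') with pos 3 ('h'): match
Result: palindrome

1


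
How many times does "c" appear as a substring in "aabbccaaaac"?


Searching for "c" in "aabbccaaaac"
Scanning each position:
  Position 0: "a" => no
  Position 1: "a" => no
  Position 2: "b" => no
  Position 3: "b" => no
  Position 4: "c" => MATCH
  Position 5: "c" => MATCH
  Position 6: "a" => no
  Position 7: "a" => no
  Position 8: "a" => no
  Position 9: "a" => no
  Position 10: "c" => MATCH
Total occurrences: 3

3


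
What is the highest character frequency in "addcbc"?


Input: addcbc
Character counts:
  'a': 1
  'b': 1
  'c': 2
  'd': 2
Maximum frequency: 2

2


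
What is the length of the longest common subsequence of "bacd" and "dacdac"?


LCS of "bacd" and "dacdac"
DP table:
           d    a    c    d    a    c
      0    0    0    0    0    0    0
  b   0    0    0    0    0    0    0
  a   0    0    1    1    1    1    1
  c   0    0    1    2    2    2    2
  d   0    1    1    2    3    3    3
LCS length = dp[4][6] = 3

3


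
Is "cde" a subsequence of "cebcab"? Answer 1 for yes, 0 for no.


Check if "cde" is a subsequence of "cebcab"
Greedy scan:
  Position 0 ('c'): matches sub[0] = 'c'
  Position 1 ('e'): no match needed
  Position 2 ('b'): no match needed
  Position 3 ('c'): no match needed
  Position 4 ('a'): no match needed
  Position 5 ('b'): no match needed
Only matched 1/3 characters => not a subsequence

0


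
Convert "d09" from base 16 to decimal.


Input: "d09" in base 16
Positional expansion:
  Digit 'd' (value 13) x 16^2 = 3328
  Digit '0' (value 0) x 16^1 = 0
  Digit '9' (value 9) x 16^0 = 9
Sum = 3337

3337


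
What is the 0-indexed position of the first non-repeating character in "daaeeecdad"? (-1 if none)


Input: daaeeecdad
Character frequencies:
  'a': 3
  'c': 1
  'd': 3
  'e': 3
Scanning left to right for freq == 1:
  Position 0 ('d'): freq=3, skip
  Position 1 ('a'): freq=3, skip
  Position 2 ('a'): freq=3, skip
  Position 3 ('e'): freq=3, skip
  Position 4 ('e'): freq=3, skip
  Position 5 ('e'): freq=3, skip
  Position 6 ('c'): unique! => answer = 6

6


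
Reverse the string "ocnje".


Input: ocnje
Reading characters right to left:
  Position 4: 'e'
  Position 3: 'j'
  Position 2: 'n'
  Position 1: 'c'
  Position 0: 'o'
Reversed: ejnco

ejnco


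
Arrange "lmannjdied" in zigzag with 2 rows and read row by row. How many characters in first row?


Zigzag "lmannjdied" into 2 rows:
Placing characters:
  'l' => row 0
  'm' => row 1
  'a' => row 0
  'n' => row 1
  'n' => row 0
  'j' => row 1
  'd' => row 0
  'i' => row 1
  'e' => row 0
  'd' => row 1
Rows:
  Row 0: "lande"
  Row 1: "mnjid"
First row length: 5

5


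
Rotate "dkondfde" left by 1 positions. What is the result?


Input: "dkondfde", rotate left by 1
First 1 characters: "d"
Remaining characters: "kondfde"
Concatenate remaining + first: "kondfde" + "d" = "kondfded"

kondfded


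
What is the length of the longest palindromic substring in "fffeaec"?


Input: "fffeaec"
Checking substrings for palindromes:
  [0:3] "fff" (len 3) => palindrome
  [3:6] "eae" (len 3) => palindrome
  [0:2] "ff" (len 2) => palindrome
  [1:3] "ff" (len 2) => palindrome
Longest palindromic substring: "fff" with length 3

3


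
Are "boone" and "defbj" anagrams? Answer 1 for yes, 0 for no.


Strings: "boone", "defbj"
Sorted first:  benoo
Sorted second: bdefj
Differ at position 1: 'e' vs 'd' => not anagrams

0


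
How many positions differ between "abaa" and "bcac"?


Comparing "abaa" and "bcac" position by position:
  Position 0: 'a' vs 'b' => DIFFER
  Position 1: 'b' vs 'c' => DIFFER
  Position 2: 'a' vs 'a' => same
  Position 3: 'a' vs 'c' => DIFFER
Positions that differ: 3

3


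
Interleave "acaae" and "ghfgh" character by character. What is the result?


Interleaving "acaae" and "ghfgh":
  Position 0: 'a' from first, 'g' from second => "ag"
  Position 1: 'c' from first, 'h' from second => "ch"
  Position 2: 'a' from first, 'f' from second => "af"
  Position 3: 'a' from first, 'g' from second => "ag"
  Position 4: 'e' from first, 'h' from second => "eh"
Result: agchafageh

agchafageh


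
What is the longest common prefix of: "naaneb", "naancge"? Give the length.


Words: naaneb, naancge
  Position 0: all 'n' => match
  Position 1: all 'a' => match
  Position 2: all 'a' => match
  Position 3: all 'n' => match
  Position 4: ('e', 'c') => mismatch, stop
LCP = "naan" (length 4)

4


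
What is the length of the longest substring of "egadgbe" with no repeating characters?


Input: "egadgbe"
Sliding window (track last position of each char):
  Position 0 ('e'): window [0,0] length 1 -- new best
  Position 1 ('g'): window [0,1] length 2 -- new best
  Position 2 ('a'): window [0,2] length 3 -- new best
  Position 3 ('d'): window [0,3] length 4 -- new best
  Position 4 ('g'): repeat (last at 1), move window start to 2
  Position 4 ('g'): window [2,4] length 3
  Position 5 ('b'): window [2,5] length 4
  Position 6 ('e'): window [2,6] length 5 -- new best
Longest substring with no repeats: "adgbe" with length 5

5


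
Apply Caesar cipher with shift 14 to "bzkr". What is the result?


Caesar cipher: shift "bzkr" by 14
  'b' (pos 1) + 14 = pos 15 = 'p'
  'z' (pos 25) + 14 = pos 13 = 'n'
  'k' (pos 10) + 14 = pos 24 = 'y'
  'r' (pos 17) + 14 = pos 5 = 'f'
Result: pnyf

pnyf


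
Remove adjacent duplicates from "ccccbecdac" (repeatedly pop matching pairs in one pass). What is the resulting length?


Input: ccccbecdac
Stack-based adjacent duplicate removal:
  Read 'c': push. Stack: c
  Read 'c': matches stack top 'c' => pop. Stack: (empty)
  Read 'c': push. Stack: c
  Read 'c': matches stack top 'c' => pop. Stack: (empty)
  Read 'b': push. Stack: b
  Read 'e': push. Stack: be
  Read 'c': push. Stack: bec
  Read 'd': push. Stack: becd
  Read 'a': push. Stack: becda
  Read 'c': push. Stack: becdac
Final stack: "becdac" (length 6)

6


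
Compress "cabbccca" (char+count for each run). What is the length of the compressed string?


Input: cabbccca
Runs:
  'c' x 1 => "c1"
  'a' x 1 => "a1"
  'b' x 2 => "b2"
  'c' x 3 => "c3"
  'a' x 1 => "a1"
Compressed: "c1a1b2c3a1"
Compressed length: 10

10


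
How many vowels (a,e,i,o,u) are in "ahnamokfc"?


Input: ahnamokfc
Checking each character:
  'a' at position 0: vowel (running total: 1)
  'h' at position 1: consonant
  'n' at position 2: consonant
  'a' at position 3: vowel (running total: 2)
  'm' at position 4: consonant
  'o' at position 5: vowel (running total: 3)
  'k' at position 6: consonant
  'f' at position 7: consonant
  'c' at position 8: consonant
Total vowels: 3

3


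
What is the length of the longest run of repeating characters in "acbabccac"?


Input: "acbabccac"
Scanning for longest run:
  Position 1 ('c'): new char, reset run to 1
  Position 2 ('b'): new char, reset run to 1
  Position 3 ('a'): new char, reset run to 1
  Position 4 ('b'): new char, reset run to 1
  Position 5 ('c'): new char, reset run to 1
  Position 6 ('c'): continues run of 'c', length=2
  Position 7 ('a'): new char, reset run to 1
  Position 8 ('c'): new char, reset run to 1
Longest run: 'c' with length 2

2


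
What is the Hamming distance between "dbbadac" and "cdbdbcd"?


Comparing "dbbadac" and "cdbdbcd" position by position:
  Position 0: 'd' vs 'c' => differ
  Position 1: 'b' vs 'd' => differ
  Position 2: 'b' vs 'b' => same
  Position 3: 'a' vs 'd' => differ
  Position 4: 'd' vs 'b' => differ
  Position 5: 'a' vs 'c' => differ
  Position 6: 'c' vs 'd' => differ
Total differences (Hamming distance): 6

6


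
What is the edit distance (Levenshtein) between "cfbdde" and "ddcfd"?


Computing edit distance: "cfbdde" -> "ddcfd"
DP table:
           d    d    c    f    d
      0    1    2    3    4    5
  c   1    1    2    2    3    4
  f   2    2    2    3    2    3
  b   3    3    3    3    3    3
  d   4    3    3    4    4    3
  d   5    4    3    4    5    4
  e   6    5    4    4    5    5
Edit distance = dp[6][5] = 5

5


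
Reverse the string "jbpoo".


Input: jbpoo
Reading characters right to left:
  Position 4: 'o'
  Position 3: 'o'
  Position 2: 'p'
  Position 1: 'b'
  Position 0: 'j'
Reversed: oopbj

oopbj


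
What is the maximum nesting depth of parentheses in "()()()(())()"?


Input: "()()()(())()"
Tracking depth:
  Position 0 '(': depth becomes 1
  Position 1 ')': depth becomes 0
  Position 2 '(': depth becomes 1
  Position 3 ')': depth becomes 0
  Position 4 '(': depth becomes 1
  Position 5 ')': depth becomes 0
  Position 6 '(': depth becomes 1
  Position 7 '(': depth becomes 2
  Position 8 ')': depth becomes 1
  Position 9 ')': depth becomes 0
  Position 10 '(': depth becomes 1
  Position 11 ')': depth becomes 0
Maximum depth reached: 2

2


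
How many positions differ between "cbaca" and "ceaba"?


Comparing "cbaca" and "ceaba" position by position:
  Position 0: 'c' vs 'c' => same
  Position 1: 'b' vs 'e' => DIFFER
  Position 2: 'a' vs 'a' => same
  Position 3: 'c' vs 'b' => DIFFER
  Position 4: 'a' vs 'a' => same
Positions that differ: 2

2


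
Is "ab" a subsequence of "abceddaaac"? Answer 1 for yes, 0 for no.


Check if "ab" is a subsequence of "abceddaaac"
Greedy scan:
  Position 0 ('a'): matches sub[0] = 'a'
  Position 1 ('b'): matches sub[1] = 'b'
  Position 2 ('c'): no match needed
  Position 3 ('e'): no match needed
  Position 4 ('d'): no match needed
  Position 5 ('d'): no match needed
  Position 6 ('a'): no match needed
  Position 7 ('a'): no match needed
  Position 8 ('a'): no match needed
  Position 9 ('c'): no match needed
All 2 characters matched => is a subsequence

1


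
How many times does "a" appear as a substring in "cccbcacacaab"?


Searching for "a" in "cccbcacacaab"
Scanning each position:
  Position 0: "c" => no
  Position 1: "c" => no
  Position 2: "c" => no
  Position 3: "b" => no
  Position 4: "c" => no
  Position 5: "a" => MATCH
  Position 6: "c" => no
  Position 7: "a" => MATCH
  Position 8: "c" => no
  Position 9: "a" => MATCH
  Position 10: "a" => MATCH
  Position 11: "b" => no
Total occurrences: 4

4


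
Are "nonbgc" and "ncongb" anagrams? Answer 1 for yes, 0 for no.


Strings: "nonbgc", "ncongb"
Sorted first:  bcgnno
Sorted second: bcgnno
Sorted forms match => anagrams

1


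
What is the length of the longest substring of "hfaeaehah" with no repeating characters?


Input: "hfaeaehah"
Sliding window (track last position of each char):
  Position 0 ('h'): window [0,0] length 1 -- new best
  Position 1 ('f'): window [0,1] length 2 -- new best
  Position 2 ('a'): window [0,2] length 3 -- new best
  Position 3 ('e'): window [0,3] length 4 -- new best
  Position 4 ('a'): repeat (last at 2), move window start to 3
  Position 4 ('a'): window [3,4] length 2
  Position 5 ('e'): repeat (last at 3), move window start to 4
  Position 5 ('e'): window [4,5] length 2
  Position 6 ('h'): window [4,6] length 3
  Position 7 ('a'): repeat (last at 4), move window start to 5
  Position 7 ('a'): window [5,7] length 3
  Position 8 ('h'): repeat (last at 6), move window start to 7
  Position 8 ('h'): window [7,8] length 2
Longest substring with no repeats: "hfae" with length 4

4


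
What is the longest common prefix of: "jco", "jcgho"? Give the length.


Words: jco, jcgho
  Position 0: all 'j' => match
  Position 1: all 'c' => match
  Position 2: ('o', 'g') => mismatch, stop
LCP = "jc" (length 2)

2


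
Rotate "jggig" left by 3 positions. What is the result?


Input: "jggig", rotate left by 3
First 3 characters: "jgg"
Remaining characters: "ig"
Concatenate remaining + first: "ig" + "jgg" = "igjgg"

igjgg


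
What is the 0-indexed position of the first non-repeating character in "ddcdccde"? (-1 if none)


Input: ddcdccde
Character frequencies:
  'c': 3
  'd': 4
  'e': 1
Scanning left to right for freq == 1:
  Position 0 ('d'): freq=4, skip
  Position 1 ('d'): freq=4, skip
  Position 2 ('c'): freq=3, skip
  Position 3 ('d'): freq=4, skip
  Position 4 ('c'): freq=3, skip
  Position 5 ('c'): freq=3, skip
  Position 6 ('d'): freq=4, skip
  Position 7 ('e'): unique! => answer = 7

7


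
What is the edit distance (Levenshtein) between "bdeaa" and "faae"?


Computing edit distance: "bdeaa" -> "faae"
DP table:
           f    a    a    e
      0    1    2    3    4
  b   1    1    2    3    4
  d   2    2    2    3    4
  e   3    3    3    3    3
  a   4    4    3    3    4
  a   5    5    4    3    4
Edit distance = dp[5][4] = 4

4
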